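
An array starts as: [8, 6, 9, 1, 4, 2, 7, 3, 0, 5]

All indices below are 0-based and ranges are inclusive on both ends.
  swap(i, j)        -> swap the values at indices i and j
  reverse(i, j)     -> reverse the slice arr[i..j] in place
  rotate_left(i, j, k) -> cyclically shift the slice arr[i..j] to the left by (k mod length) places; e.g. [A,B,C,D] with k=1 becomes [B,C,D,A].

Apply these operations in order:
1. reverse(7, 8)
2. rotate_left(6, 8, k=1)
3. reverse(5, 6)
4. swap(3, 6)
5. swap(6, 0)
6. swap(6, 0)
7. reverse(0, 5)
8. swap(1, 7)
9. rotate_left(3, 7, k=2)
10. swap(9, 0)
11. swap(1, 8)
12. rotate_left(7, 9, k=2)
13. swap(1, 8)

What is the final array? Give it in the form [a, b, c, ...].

Answer: [5, 6, 2, 8, 1, 4, 9, 0, 7, 3]

Derivation:
After 1 (reverse(7, 8)): [8, 6, 9, 1, 4, 2, 7, 0, 3, 5]
After 2 (rotate_left(6, 8, k=1)): [8, 6, 9, 1, 4, 2, 0, 3, 7, 5]
After 3 (reverse(5, 6)): [8, 6, 9, 1, 4, 0, 2, 3, 7, 5]
After 4 (swap(3, 6)): [8, 6, 9, 2, 4, 0, 1, 3, 7, 5]
After 5 (swap(6, 0)): [1, 6, 9, 2, 4, 0, 8, 3, 7, 5]
After 6 (swap(6, 0)): [8, 6, 9, 2, 4, 0, 1, 3, 7, 5]
After 7 (reverse(0, 5)): [0, 4, 2, 9, 6, 8, 1, 3, 7, 5]
After 8 (swap(1, 7)): [0, 3, 2, 9, 6, 8, 1, 4, 7, 5]
After 9 (rotate_left(3, 7, k=2)): [0, 3, 2, 8, 1, 4, 9, 6, 7, 5]
After 10 (swap(9, 0)): [5, 3, 2, 8, 1, 4, 9, 6, 7, 0]
After 11 (swap(1, 8)): [5, 7, 2, 8, 1, 4, 9, 6, 3, 0]
After 12 (rotate_left(7, 9, k=2)): [5, 7, 2, 8, 1, 4, 9, 0, 6, 3]
After 13 (swap(1, 8)): [5, 6, 2, 8, 1, 4, 9, 0, 7, 3]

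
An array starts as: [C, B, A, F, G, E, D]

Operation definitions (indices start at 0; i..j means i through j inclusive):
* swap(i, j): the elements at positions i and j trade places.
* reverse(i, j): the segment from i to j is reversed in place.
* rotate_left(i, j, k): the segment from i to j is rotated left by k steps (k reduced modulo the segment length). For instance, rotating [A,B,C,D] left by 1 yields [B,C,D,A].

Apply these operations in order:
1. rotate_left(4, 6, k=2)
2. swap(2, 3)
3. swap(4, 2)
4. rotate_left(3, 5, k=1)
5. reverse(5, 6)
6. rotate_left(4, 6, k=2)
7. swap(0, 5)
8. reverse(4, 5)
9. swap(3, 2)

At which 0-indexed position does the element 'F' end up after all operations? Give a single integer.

Answer: 2

Derivation:
After 1 (rotate_left(4, 6, k=2)): [C, B, A, F, D, G, E]
After 2 (swap(2, 3)): [C, B, F, A, D, G, E]
After 3 (swap(4, 2)): [C, B, D, A, F, G, E]
After 4 (rotate_left(3, 5, k=1)): [C, B, D, F, G, A, E]
After 5 (reverse(5, 6)): [C, B, D, F, G, E, A]
After 6 (rotate_left(4, 6, k=2)): [C, B, D, F, A, G, E]
After 7 (swap(0, 5)): [G, B, D, F, A, C, E]
After 8 (reverse(4, 5)): [G, B, D, F, C, A, E]
After 9 (swap(3, 2)): [G, B, F, D, C, A, E]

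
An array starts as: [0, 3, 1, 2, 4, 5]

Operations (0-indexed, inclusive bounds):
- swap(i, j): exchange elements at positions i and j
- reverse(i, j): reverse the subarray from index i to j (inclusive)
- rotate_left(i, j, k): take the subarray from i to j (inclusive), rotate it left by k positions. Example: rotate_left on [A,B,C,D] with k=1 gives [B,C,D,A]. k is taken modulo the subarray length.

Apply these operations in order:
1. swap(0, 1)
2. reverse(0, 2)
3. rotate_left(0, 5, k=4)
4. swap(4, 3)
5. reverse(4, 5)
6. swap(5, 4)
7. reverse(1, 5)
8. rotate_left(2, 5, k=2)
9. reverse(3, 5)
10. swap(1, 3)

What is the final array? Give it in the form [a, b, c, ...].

After 1 (swap(0, 1)): [3, 0, 1, 2, 4, 5]
After 2 (reverse(0, 2)): [1, 0, 3, 2, 4, 5]
After 3 (rotate_left(0, 5, k=4)): [4, 5, 1, 0, 3, 2]
After 4 (swap(4, 3)): [4, 5, 1, 3, 0, 2]
After 5 (reverse(4, 5)): [4, 5, 1, 3, 2, 0]
After 6 (swap(5, 4)): [4, 5, 1, 3, 0, 2]
After 7 (reverse(1, 5)): [4, 2, 0, 3, 1, 5]
After 8 (rotate_left(2, 5, k=2)): [4, 2, 1, 5, 0, 3]
After 9 (reverse(3, 5)): [4, 2, 1, 3, 0, 5]
After 10 (swap(1, 3)): [4, 3, 1, 2, 0, 5]

Answer: [4, 3, 1, 2, 0, 5]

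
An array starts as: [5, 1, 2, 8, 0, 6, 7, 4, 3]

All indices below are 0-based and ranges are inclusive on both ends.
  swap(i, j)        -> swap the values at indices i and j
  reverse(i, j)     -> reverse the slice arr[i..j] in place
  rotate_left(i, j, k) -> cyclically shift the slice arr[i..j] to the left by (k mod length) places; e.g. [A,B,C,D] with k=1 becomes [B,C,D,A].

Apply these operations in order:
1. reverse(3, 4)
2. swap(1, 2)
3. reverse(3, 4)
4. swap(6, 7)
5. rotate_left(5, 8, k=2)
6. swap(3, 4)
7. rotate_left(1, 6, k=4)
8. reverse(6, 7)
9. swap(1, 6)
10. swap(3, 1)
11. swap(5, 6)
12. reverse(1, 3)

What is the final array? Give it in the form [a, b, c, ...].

Answer: [5, 6, 3, 2, 1, 7, 0, 8, 4]

Derivation:
After 1 (reverse(3, 4)): [5, 1, 2, 0, 8, 6, 7, 4, 3]
After 2 (swap(1, 2)): [5, 2, 1, 0, 8, 6, 7, 4, 3]
After 3 (reverse(3, 4)): [5, 2, 1, 8, 0, 6, 7, 4, 3]
After 4 (swap(6, 7)): [5, 2, 1, 8, 0, 6, 4, 7, 3]
After 5 (rotate_left(5, 8, k=2)): [5, 2, 1, 8, 0, 7, 3, 6, 4]
After 6 (swap(3, 4)): [5, 2, 1, 0, 8, 7, 3, 6, 4]
After 7 (rotate_left(1, 6, k=4)): [5, 7, 3, 2, 1, 0, 8, 6, 4]
After 8 (reverse(6, 7)): [5, 7, 3, 2, 1, 0, 6, 8, 4]
After 9 (swap(1, 6)): [5, 6, 3, 2, 1, 0, 7, 8, 4]
After 10 (swap(3, 1)): [5, 2, 3, 6, 1, 0, 7, 8, 4]
After 11 (swap(5, 6)): [5, 2, 3, 6, 1, 7, 0, 8, 4]
After 12 (reverse(1, 3)): [5, 6, 3, 2, 1, 7, 0, 8, 4]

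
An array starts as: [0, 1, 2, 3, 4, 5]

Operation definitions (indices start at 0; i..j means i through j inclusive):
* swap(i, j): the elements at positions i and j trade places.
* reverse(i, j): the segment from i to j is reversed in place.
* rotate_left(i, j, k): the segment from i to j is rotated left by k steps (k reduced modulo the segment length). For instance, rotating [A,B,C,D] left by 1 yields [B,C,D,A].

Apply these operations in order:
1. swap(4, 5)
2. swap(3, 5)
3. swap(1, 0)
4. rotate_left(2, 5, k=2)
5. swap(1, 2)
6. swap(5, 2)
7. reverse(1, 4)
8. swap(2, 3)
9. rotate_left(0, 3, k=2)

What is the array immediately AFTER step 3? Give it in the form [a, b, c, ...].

Answer: [1, 0, 2, 4, 5, 3]

Derivation:
After 1 (swap(4, 5)): [0, 1, 2, 3, 5, 4]
After 2 (swap(3, 5)): [0, 1, 2, 4, 5, 3]
After 3 (swap(1, 0)): [1, 0, 2, 4, 5, 3]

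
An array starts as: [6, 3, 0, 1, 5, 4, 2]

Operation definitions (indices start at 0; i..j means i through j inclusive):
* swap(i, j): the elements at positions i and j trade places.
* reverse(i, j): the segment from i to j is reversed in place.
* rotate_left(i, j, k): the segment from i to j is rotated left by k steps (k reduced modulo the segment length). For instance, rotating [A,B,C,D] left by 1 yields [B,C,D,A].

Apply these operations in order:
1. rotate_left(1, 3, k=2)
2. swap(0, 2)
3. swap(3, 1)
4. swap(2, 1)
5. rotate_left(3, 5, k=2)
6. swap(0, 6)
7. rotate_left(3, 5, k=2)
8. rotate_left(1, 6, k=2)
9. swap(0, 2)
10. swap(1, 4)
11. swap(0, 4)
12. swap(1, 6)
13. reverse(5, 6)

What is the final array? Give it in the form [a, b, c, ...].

After 1 (rotate_left(1, 3, k=2)): [6, 1, 3, 0, 5, 4, 2]
After 2 (swap(0, 2)): [3, 1, 6, 0, 5, 4, 2]
After 3 (swap(3, 1)): [3, 0, 6, 1, 5, 4, 2]
After 4 (swap(2, 1)): [3, 6, 0, 1, 5, 4, 2]
After 5 (rotate_left(3, 5, k=2)): [3, 6, 0, 4, 1, 5, 2]
After 6 (swap(0, 6)): [2, 6, 0, 4, 1, 5, 3]
After 7 (rotate_left(3, 5, k=2)): [2, 6, 0, 5, 4, 1, 3]
After 8 (rotate_left(1, 6, k=2)): [2, 5, 4, 1, 3, 6, 0]
After 9 (swap(0, 2)): [4, 5, 2, 1, 3, 6, 0]
After 10 (swap(1, 4)): [4, 3, 2, 1, 5, 6, 0]
After 11 (swap(0, 4)): [5, 3, 2, 1, 4, 6, 0]
After 12 (swap(1, 6)): [5, 0, 2, 1, 4, 6, 3]
After 13 (reverse(5, 6)): [5, 0, 2, 1, 4, 3, 6]

Answer: [5, 0, 2, 1, 4, 3, 6]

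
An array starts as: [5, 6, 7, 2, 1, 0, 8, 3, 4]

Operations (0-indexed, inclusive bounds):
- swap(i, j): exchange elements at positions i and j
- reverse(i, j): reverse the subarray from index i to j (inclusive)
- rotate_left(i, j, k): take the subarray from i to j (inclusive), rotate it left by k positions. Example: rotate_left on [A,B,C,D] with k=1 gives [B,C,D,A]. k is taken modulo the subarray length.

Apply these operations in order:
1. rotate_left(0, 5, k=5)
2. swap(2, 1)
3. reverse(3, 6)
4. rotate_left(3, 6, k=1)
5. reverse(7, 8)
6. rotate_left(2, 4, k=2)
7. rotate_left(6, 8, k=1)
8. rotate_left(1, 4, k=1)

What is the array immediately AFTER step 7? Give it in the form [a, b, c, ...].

Answer: [0, 6, 2, 5, 1, 7, 4, 3, 8]

Derivation:
After 1 (rotate_left(0, 5, k=5)): [0, 5, 6, 7, 2, 1, 8, 3, 4]
After 2 (swap(2, 1)): [0, 6, 5, 7, 2, 1, 8, 3, 4]
After 3 (reverse(3, 6)): [0, 6, 5, 8, 1, 2, 7, 3, 4]
After 4 (rotate_left(3, 6, k=1)): [0, 6, 5, 1, 2, 7, 8, 3, 4]
After 5 (reverse(7, 8)): [0, 6, 5, 1, 2, 7, 8, 4, 3]
After 6 (rotate_left(2, 4, k=2)): [0, 6, 2, 5, 1, 7, 8, 4, 3]
After 7 (rotate_left(6, 8, k=1)): [0, 6, 2, 5, 1, 7, 4, 3, 8]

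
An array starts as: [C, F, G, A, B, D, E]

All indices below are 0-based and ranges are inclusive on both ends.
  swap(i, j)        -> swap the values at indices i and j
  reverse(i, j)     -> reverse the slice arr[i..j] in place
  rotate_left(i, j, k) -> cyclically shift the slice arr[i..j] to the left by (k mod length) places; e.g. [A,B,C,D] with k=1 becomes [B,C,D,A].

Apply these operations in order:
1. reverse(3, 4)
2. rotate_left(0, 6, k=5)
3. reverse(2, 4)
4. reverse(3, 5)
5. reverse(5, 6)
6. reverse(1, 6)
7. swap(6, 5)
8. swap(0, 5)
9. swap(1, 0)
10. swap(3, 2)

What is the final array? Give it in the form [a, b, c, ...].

Answer: [F, E, C, A, B, D, G]

Derivation:
After 1 (reverse(3, 4)): [C, F, G, B, A, D, E]
After 2 (rotate_left(0, 6, k=5)): [D, E, C, F, G, B, A]
After 3 (reverse(2, 4)): [D, E, G, F, C, B, A]
After 4 (reverse(3, 5)): [D, E, G, B, C, F, A]
After 5 (reverse(5, 6)): [D, E, G, B, C, A, F]
After 6 (reverse(1, 6)): [D, F, A, C, B, G, E]
After 7 (swap(6, 5)): [D, F, A, C, B, E, G]
After 8 (swap(0, 5)): [E, F, A, C, B, D, G]
After 9 (swap(1, 0)): [F, E, A, C, B, D, G]
After 10 (swap(3, 2)): [F, E, C, A, B, D, G]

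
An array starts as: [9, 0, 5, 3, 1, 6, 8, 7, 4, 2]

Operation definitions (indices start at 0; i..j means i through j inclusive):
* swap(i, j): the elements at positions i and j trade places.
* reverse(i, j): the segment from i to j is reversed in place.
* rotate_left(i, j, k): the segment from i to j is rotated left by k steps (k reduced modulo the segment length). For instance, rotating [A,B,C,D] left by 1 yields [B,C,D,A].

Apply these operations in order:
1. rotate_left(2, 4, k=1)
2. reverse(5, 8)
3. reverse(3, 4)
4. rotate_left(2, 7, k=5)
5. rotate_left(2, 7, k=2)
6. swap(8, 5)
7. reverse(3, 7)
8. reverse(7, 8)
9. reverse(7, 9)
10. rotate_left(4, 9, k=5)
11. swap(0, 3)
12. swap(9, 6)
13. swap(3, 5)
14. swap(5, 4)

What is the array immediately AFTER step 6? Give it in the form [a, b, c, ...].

Answer: [9, 0, 5, 1, 4, 6, 8, 3, 7, 2]

Derivation:
After 1 (rotate_left(2, 4, k=1)): [9, 0, 3, 1, 5, 6, 8, 7, 4, 2]
After 2 (reverse(5, 8)): [9, 0, 3, 1, 5, 4, 7, 8, 6, 2]
After 3 (reverse(3, 4)): [9, 0, 3, 5, 1, 4, 7, 8, 6, 2]
After 4 (rotate_left(2, 7, k=5)): [9, 0, 8, 3, 5, 1, 4, 7, 6, 2]
After 5 (rotate_left(2, 7, k=2)): [9, 0, 5, 1, 4, 7, 8, 3, 6, 2]
After 6 (swap(8, 5)): [9, 0, 5, 1, 4, 6, 8, 3, 7, 2]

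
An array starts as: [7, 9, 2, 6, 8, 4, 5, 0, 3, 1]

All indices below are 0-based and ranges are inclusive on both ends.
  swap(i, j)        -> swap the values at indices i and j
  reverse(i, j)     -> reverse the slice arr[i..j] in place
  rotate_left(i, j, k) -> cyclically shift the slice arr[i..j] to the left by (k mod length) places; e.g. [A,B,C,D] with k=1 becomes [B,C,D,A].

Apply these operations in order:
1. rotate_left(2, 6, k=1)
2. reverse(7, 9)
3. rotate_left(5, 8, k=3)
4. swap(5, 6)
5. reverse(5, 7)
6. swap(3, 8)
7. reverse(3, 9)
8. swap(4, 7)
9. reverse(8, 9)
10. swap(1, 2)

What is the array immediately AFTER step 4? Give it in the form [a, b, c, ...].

After 1 (rotate_left(2, 6, k=1)): [7, 9, 6, 8, 4, 5, 2, 0, 3, 1]
After 2 (reverse(7, 9)): [7, 9, 6, 8, 4, 5, 2, 1, 3, 0]
After 3 (rotate_left(5, 8, k=3)): [7, 9, 6, 8, 4, 3, 5, 2, 1, 0]
After 4 (swap(5, 6)): [7, 9, 6, 8, 4, 5, 3, 2, 1, 0]

Answer: [7, 9, 6, 8, 4, 5, 3, 2, 1, 0]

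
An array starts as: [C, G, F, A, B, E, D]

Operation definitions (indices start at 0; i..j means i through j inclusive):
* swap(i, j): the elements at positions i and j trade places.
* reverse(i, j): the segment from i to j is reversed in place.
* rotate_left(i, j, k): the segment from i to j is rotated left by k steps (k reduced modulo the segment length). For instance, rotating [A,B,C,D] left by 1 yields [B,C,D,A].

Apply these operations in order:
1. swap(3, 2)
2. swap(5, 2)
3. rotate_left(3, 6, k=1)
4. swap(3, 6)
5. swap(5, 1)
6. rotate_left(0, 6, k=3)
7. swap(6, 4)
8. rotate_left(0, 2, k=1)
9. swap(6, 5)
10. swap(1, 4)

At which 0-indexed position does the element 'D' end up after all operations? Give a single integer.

After 1 (swap(3, 2)): [C, G, A, F, B, E, D]
After 2 (swap(5, 2)): [C, G, E, F, B, A, D]
After 3 (rotate_left(3, 6, k=1)): [C, G, E, B, A, D, F]
After 4 (swap(3, 6)): [C, G, E, F, A, D, B]
After 5 (swap(5, 1)): [C, D, E, F, A, G, B]
After 6 (rotate_left(0, 6, k=3)): [F, A, G, B, C, D, E]
After 7 (swap(6, 4)): [F, A, G, B, E, D, C]
After 8 (rotate_left(0, 2, k=1)): [A, G, F, B, E, D, C]
After 9 (swap(6, 5)): [A, G, F, B, E, C, D]
After 10 (swap(1, 4)): [A, E, F, B, G, C, D]

Answer: 6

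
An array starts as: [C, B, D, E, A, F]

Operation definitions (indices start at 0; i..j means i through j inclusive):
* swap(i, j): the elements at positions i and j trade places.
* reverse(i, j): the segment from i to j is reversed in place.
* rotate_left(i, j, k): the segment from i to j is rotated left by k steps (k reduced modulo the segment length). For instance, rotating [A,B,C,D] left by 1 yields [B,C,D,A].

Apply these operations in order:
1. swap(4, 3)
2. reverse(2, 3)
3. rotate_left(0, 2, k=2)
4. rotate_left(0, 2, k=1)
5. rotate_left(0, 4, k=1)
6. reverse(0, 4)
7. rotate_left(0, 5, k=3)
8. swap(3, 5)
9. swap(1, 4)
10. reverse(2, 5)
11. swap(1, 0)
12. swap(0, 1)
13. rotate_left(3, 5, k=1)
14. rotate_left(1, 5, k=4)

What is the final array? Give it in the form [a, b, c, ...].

Answer: [A, B, E, C, D, F]

Derivation:
After 1 (swap(4, 3)): [C, B, D, A, E, F]
After 2 (reverse(2, 3)): [C, B, A, D, E, F]
After 3 (rotate_left(0, 2, k=2)): [A, C, B, D, E, F]
After 4 (rotate_left(0, 2, k=1)): [C, B, A, D, E, F]
After 5 (rotate_left(0, 4, k=1)): [B, A, D, E, C, F]
After 6 (reverse(0, 4)): [C, E, D, A, B, F]
After 7 (rotate_left(0, 5, k=3)): [A, B, F, C, E, D]
After 8 (swap(3, 5)): [A, B, F, D, E, C]
After 9 (swap(1, 4)): [A, E, F, D, B, C]
After 10 (reverse(2, 5)): [A, E, C, B, D, F]
After 11 (swap(1, 0)): [E, A, C, B, D, F]
After 12 (swap(0, 1)): [A, E, C, B, D, F]
After 13 (rotate_left(3, 5, k=1)): [A, E, C, D, F, B]
After 14 (rotate_left(1, 5, k=4)): [A, B, E, C, D, F]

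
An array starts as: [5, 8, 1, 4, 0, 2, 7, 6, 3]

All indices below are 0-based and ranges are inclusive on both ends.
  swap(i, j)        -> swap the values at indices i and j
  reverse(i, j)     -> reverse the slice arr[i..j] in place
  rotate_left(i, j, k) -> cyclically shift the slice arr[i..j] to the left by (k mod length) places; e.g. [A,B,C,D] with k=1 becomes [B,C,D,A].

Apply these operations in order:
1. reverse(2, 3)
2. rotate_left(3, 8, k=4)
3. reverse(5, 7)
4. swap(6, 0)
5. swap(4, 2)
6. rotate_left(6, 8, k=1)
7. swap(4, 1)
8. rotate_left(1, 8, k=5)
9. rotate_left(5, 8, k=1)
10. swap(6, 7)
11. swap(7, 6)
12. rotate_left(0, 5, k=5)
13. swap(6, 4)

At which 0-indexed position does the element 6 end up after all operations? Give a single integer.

After 1 (reverse(2, 3)): [5, 8, 4, 1, 0, 2, 7, 6, 3]
After 2 (rotate_left(3, 8, k=4)): [5, 8, 4, 6, 3, 1, 0, 2, 7]
After 3 (reverse(5, 7)): [5, 8, 4, 6, 3, 2, 0, 1, 7]
After 4 (swap(6, 0)): [0, 8, 4, 6, 3, 2, 5, 1, 7]
After 5 (swap(4, 2)): [0, 8, 3, 6, 4, 2, 5, 1, 7]
After 6 (rotate_left(6, 8, k=1)): [0, 8, 3, 6, 4, 2, 1, 7, 5]
After 7 (swap(4, 1)): [0, 4, 3, 6, 8, 2, 1, 7, 5]
After 8 (rotate_left(1, 8, k=5)): [0, 1, 7, 5, 4, 3, 6, 8, 2]
After 9 (rotate_left(5, 8, k=1)): [0, 1, 7, 5, 4, 6, 8, 2, 3]
After 10 (swap(6, 7)): [0, 1, 7, 5, 4, 6, 2, 8, 3]
After 11 (swap(7, 6)): [0, 1, 7, 5, 4, 6, 8, 2, 3]
After 12 (rotate_left(0, 5, k=5)): [6, 0, 1, 7, 5, 4, 8, 2, 3]
After 13 (swap(6, 4)): [6, 0, 1, 7, 8, 4, 5, 2, 3]

Answer: 0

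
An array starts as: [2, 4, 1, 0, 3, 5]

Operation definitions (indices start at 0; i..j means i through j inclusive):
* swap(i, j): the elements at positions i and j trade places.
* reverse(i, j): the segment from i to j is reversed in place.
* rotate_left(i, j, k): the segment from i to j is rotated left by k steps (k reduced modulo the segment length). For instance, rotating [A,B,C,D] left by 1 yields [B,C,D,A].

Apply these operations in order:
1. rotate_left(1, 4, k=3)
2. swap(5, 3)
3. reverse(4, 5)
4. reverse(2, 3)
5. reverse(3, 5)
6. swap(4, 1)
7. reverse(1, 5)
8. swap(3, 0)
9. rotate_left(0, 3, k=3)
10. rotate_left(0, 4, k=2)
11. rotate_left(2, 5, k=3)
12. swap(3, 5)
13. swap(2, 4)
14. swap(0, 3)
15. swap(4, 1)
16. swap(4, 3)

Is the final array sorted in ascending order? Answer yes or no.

Answer: yes

Derivation:
After 1 (rotate_left(1, 4, k=3)): [2, 3, 4, 1, 0, 5]
After 2 (swap(5, 3)): [2, 3, 4, 5, 0, 1]
After 3 (reverse(4, 5)): [2, 3, 4, 5, 1, 0]
After 4 (reverse(2, 3)): [2, 3, 5, 4, 1, 0]
After 5 (reverse(3, 5)): [2, 3, 5, 0, 1, 4]
After 6 (swap(4, 1)): [2, 1, 5, 0, 3, 4]
After 7 (reverse(1, 5)): [2, 4, 3, 0, 5, 1]
After 8 (swap(3, 0)): [0, 4, 3, 2, 5, 1]
After 9 (rotate_left(0, 3, k=3)): [2, 0, 4, 3, 5, 1]
After 10 (rotate_left(0, 4, k=2)): [4, 3, 5, 2, 0, 1]
After 11 (rotate_left(2, 5, k=3)): [4, 3, 1, 5, 2, 0]
After 12 (swap(3, 5)): [4, 3, 1, 0, 2, 5]
After 13 (swap(2, 4)): [4, 3, 2, 0, 1, 5]
After 14 (swap(0, 3)): [0, 3, 2, 4, 1, 5]
After 15 (swap(4, 1)): [0, 1, 2, 4, 3, 5]
After 16 (swap(4, 3)): [0, 1, 2, 3, 4, 5]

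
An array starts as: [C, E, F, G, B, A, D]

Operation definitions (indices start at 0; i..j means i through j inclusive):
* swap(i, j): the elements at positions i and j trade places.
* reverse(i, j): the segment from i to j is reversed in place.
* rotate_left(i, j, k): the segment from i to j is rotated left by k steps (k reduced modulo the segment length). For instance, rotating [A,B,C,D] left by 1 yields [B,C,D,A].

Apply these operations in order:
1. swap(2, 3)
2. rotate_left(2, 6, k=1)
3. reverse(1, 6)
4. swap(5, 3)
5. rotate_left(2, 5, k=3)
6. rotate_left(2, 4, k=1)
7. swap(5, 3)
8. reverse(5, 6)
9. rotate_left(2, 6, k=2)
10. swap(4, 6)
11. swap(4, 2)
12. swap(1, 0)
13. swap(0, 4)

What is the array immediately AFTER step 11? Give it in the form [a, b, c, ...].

Answer: [C, G, B, E, A, D, F]

Derivation:
After 1 (swap(2, 3)): [C, E, G, F, B, A, D]
After 2 (rotate_left(2, 6, k=1)): [C, E, F, B, A, D, G]
After 3 (reverse(1, 6)): [C, G, D, A, B, F, E]
After 4 (swap(5, 3)): [C, G, D, F, B, A, E]
After 5 (rotate_left(2, 5, k=3)): [C, G, A, D, F, B, E]
After 6 (rotate_left(2, 4, k=1)): [C, G, D, F, A, B, E]
After 7 (swap(5, 3)): [C, G, D, B, A, F, E]
After 8 (reverse(5, 6)): [C, G, D, B, A, E, F]
After 9 (rotate_left(2, 6, k=2)): [C, G, A, E, F, D, B]
After 10 (swap(4, 6)): [C, G, A, E, B, D, F]
After 11 (swap(4, 2)): [C, G, B, E, A, D, F]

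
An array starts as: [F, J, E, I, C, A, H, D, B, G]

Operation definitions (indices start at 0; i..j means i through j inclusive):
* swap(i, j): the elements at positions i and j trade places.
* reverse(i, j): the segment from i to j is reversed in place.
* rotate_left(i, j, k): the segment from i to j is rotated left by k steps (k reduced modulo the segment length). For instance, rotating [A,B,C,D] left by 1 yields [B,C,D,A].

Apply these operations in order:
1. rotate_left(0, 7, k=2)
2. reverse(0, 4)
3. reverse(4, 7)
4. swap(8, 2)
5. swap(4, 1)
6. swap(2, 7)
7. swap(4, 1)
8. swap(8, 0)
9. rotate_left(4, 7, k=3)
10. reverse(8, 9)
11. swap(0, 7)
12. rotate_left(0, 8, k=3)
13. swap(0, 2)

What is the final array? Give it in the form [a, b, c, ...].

After 1 (rotate_left(0, 7, k=2)): [E, I, C, A, H, D, F, J, B, G]
After 2 (reverse(0, 4)): [H, A, C, I, E, D, F, J, B, G]
After 3 (reverse(4, 7)): [H, A, C, I, J, F, D, E, B, G]
After 4 (swap(8, 2)): [H, A, B, I, J, F, D, E, C, G]
After 5 (swap(4, 1)): [H, J, B, I, A, F, D, E, C, G]
After 6 (swap(2, 7)): [H, J, E, I, A, F, D, B, C, G]
After 7 (swap(4, 1)): [H, A, E, I, J, F, D, B, C, G]
After 8 (swap(8, 0)): [C, A, E, I, J, F, D, B, H, G]
After 9 (rotate_left(4, 7, k=3)): [C, A, E, I, B, J, F, D, H, G]
After 10 (reverse(8, 9)): [C, A, E, I, B, J, F, D, G, H]
After 11 (swap(0, 7)): [D, A, E, I, B, J, F, C, G, H]
After 12 (rotate_left(0, 8, k=3)): [I, B, J, F, C, G, D, A, E, H]
After 13 (swap(0, 2)): [J, B, I, F, C, G, D, A, E, H]

Answer: [J, B, I, F, C, G, D, A, E, H]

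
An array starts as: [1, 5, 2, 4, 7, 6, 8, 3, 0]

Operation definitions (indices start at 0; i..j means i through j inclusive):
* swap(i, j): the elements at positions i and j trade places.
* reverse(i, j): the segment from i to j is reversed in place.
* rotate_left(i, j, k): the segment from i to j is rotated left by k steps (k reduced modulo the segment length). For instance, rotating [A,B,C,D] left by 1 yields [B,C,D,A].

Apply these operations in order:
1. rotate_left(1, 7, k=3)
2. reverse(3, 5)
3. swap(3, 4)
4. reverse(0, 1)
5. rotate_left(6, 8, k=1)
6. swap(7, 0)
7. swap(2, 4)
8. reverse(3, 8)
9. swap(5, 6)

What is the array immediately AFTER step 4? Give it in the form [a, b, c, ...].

Answer: [7, 1, 6, 3, 5, 8, 2, 4, 0]

Derivation:
After 1 (rotate_left(1, 7, k=3)): [1, 7, 6, 8, 3, 5, 2, 4, 0]
After 2 (reverse(3, 5)): [1, 7, 6, 5, 3, 8, 2, 4, 0]
After 3 (swap(3, 4)): [1, 7, 6, 3, 5, 8, 2, 4, 0]
After 4 (reverse(0, 1)): [7, 1, 6, 3, 5, 8, 2, 4, 0]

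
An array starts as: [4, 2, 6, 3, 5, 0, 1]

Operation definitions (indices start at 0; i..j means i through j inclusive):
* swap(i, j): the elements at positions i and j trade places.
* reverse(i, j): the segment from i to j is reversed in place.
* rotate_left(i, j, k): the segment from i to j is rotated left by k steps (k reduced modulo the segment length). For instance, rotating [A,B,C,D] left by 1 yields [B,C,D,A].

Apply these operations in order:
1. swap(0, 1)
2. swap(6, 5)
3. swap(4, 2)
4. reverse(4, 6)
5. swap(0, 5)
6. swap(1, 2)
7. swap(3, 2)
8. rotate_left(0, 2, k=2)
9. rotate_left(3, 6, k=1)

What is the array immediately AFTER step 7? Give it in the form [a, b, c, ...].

Answer: [1, 5, 3, 4, 0, 2, 6]

Derivation:
After 1 (swap(0, 1)): [2, 4, 6, 3, 5, 0, 1]
After 2 (swap(6, 5)): [2, 4, 6, 3, 5, 1, 0]
After 3 (swap(4, 2)): [2, 4, 5, 3, 6, 1, 0]
After 4 (reverse(4, 6)): [2, 4, 5, 3, 0, 1, 6]
After 5 (swap(0, 5)): [1, 4, 5, 3, 0, 2, 6]
After 6 (swap(1, 2)): [1, 5, 4, 3, 0, 2, 6]
After 7 (swap(3, 2)): [1, 5, 3, 4, 0, 2, 6]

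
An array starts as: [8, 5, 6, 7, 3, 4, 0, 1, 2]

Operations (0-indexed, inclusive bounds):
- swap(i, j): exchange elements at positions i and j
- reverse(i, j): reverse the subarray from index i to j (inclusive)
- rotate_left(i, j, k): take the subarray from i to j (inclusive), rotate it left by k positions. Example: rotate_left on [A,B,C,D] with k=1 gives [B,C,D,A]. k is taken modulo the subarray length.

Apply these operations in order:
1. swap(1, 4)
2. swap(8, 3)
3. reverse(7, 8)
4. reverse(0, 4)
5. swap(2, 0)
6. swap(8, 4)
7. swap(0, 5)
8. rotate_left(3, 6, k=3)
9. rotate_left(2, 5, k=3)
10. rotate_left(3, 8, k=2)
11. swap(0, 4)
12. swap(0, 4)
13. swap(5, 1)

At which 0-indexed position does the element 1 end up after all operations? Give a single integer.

After 1 (swap(1, 4)): [8, 3, 6, 7, 5, 4, 0, 1, 2]
After 2 (swap(8, 3)): [8, 3, 6, 2, 5, 4, 0, 1, 7]
After 3 (reverse(7, 8)): [8, 3, 6, 2, 5, 4, 0, 7, 1]
After 4 (reverse(0, 4)): [5, 2, 6, 3, 8, 4, 0, 7, 1]
After 5 (swap(2, 0)): [6, 2, 5, 3, 8, 4, 0, 7, 1]
After 6 (swap(8, 4)): [6, 2, 5, 3, 1, 4, 0, 7, 8]
After 7 (swap(0, 5)): [4, 2, 5, 3, 1, 6, 0, 7, 8]
After 8 (rotate_left(3, 6, k=3)): [4, 2, 5, 0, 3, 1, 6, 7, 8]
After 9 (rotate_left(2, 5, k=3)): [4, 2, 1, 5, 0, 3, 6, 7, 8]
After 10 (rotate_left(3, 8, k=2)): [4, 2, 1, 3, 6, 7, 8, 5, 0]
After 11 (swap(0, 4)): [6, 2, 1, 3, 4, 7, 8, 5, 0]
After 12 (swap(0, 4)): [4, 2, 1, 3, 6, 7, 8, 5, 0]
After 13 (swap(5, 1)): [4, 7, 1, 3, 6, 2, 8, 5, 0]

Answer: 2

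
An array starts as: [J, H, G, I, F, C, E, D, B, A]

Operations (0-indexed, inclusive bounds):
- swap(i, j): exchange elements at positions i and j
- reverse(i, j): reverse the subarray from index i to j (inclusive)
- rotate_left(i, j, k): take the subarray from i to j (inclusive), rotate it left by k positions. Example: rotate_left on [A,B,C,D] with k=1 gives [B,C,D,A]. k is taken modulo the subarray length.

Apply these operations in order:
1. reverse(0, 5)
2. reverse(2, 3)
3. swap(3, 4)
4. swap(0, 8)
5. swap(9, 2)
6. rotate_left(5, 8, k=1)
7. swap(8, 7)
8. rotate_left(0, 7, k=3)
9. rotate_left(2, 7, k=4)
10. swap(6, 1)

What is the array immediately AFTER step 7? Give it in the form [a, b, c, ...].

After 1 (reverse(0, 5)): [C, F, I, G, H, J, E, D, B, A]
After 2 (reverse(2, 3)): [C, F, G, I, H, J, E, D, B, A]
After 3 (swap(3, 4)): [C, F, G, H, I, J, E, D, B, A]
After 4 (swap(0, 8)): [B, F, G, H, I, J, E, D, C, A]
After 5 (swap(9, 2)): [B, F, A, H, I, J, E, D, C, G]
After 6 (rotate_left(5, 8, k=1)): [B, F, A, H, I, E, D, C, J, G]
After 7 (swap(8, 7)): [B, F, A, H, I, E, D, J, C, G]

Answer: [B, F, A, H, I, E, D, J, C, G]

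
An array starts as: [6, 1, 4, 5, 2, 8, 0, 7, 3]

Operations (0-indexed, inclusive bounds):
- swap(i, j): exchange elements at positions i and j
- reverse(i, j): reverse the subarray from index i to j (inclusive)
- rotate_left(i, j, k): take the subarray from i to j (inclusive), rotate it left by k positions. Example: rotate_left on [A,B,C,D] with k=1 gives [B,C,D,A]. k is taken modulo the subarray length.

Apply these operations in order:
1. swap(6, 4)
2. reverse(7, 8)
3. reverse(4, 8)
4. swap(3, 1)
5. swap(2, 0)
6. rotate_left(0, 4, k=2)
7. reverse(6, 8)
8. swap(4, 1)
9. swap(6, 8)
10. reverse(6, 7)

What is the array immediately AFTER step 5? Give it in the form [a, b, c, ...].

After 1 (swap(6, 4)): [6, 1, 4, 5, 0, 8, 2, 7, 3]
After 2 (reverse(7, 8)): [6, 1, 4, 5, 0, 8, 2, 3, 7]
After 3 (reverse(4, 8)): [6, 1, 4, 5, 7, 3, 2, 8, 0]
After 4 (swap(3, 1)): [6, 5, 4, 1, 7, 3, 2, 8, 0]
After 5 (swap(2, 0)): [4, 5, 6, 1, 7, 3, 2, 8, 0]

Answer: [4, 5, 6, 1, 7, 3, 2, 8, 0]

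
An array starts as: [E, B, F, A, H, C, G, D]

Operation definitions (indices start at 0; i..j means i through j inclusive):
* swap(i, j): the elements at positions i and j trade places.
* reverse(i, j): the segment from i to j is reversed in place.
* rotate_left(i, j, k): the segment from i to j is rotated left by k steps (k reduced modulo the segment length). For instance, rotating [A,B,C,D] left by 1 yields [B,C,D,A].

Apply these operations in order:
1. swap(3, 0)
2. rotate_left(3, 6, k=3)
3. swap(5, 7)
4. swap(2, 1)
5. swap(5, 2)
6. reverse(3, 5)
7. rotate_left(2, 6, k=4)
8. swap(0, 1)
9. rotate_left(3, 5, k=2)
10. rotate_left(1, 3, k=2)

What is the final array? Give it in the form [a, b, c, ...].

After 1 (swap(3, 0)): [A, B, F, E, H, C, G, D]
After 2 (rotate_left(3, 6, k=3)): [A, B, F, G, E, H, C, D]
After 3 (swap(5, 7)): [A, B, F, G, E, D, C, H]
After 4 (swap(2, 1)): [A, F, B, G, E, D, C, H]
After 5 (swap(5, 2)): [A, F, D, G, E, B, C, H]
After 6 (reverse(3, 5)): [A, F, D, B, E, G, C, H]
After 7 (rotate_left(2, 6, k=4)): [A, F, C, D, B, E, G, H]
After 8 (swap(0, 1)): [F, A, C, D, B, E, G, H]
After 9 (rotate_left(3, 5, k=2)): [F, A, C, E, D, B, G, H]
After 10 (rotate_left(1, 3, k=2)): [F, E, A, C, D, B, G, H]

Answer: [F, E, A, C, D, B, G, H]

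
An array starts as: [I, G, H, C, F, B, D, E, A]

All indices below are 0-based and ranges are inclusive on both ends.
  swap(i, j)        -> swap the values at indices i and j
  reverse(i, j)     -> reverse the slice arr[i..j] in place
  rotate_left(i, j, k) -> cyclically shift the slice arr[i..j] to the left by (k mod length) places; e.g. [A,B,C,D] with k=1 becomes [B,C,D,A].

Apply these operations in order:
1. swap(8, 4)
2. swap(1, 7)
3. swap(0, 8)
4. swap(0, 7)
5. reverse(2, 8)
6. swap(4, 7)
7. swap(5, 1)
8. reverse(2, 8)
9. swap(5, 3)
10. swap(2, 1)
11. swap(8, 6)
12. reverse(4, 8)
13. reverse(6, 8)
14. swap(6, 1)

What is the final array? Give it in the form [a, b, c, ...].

Answer: [G, A, B, E, C, F, H, D, I]

Derivation:
After 1 (swap(8, 4)): [I, G, H, C, A, B, D, E, F]
After 2 (swap(1, 7)): [I, E, H, C, A, B, D, G, F]
After 3 (swap(0, 8)): [F, E, H, C, A, B, D, G, I]
After 4 (swap(0, 7)): [G, E, H, C, A, B, D, F, I]
After 5 (reverse(2, 8)): [G, E, I, F, D, B, A, C, H]
After 6 (swap(4, 7)): [G, E, I, F, C, B, A, D, H]
After 7 (swap(5, 1)): [G, B, I, F, C, E, A, D, H]
After 8 (reverse(2, 8)): [G, B, H, D, A, E, C, F, I]
After 9 (swap(5, 3)): [G, B, H, E, A, D, C, F, I]
After 10 (swap(2, 1)): [G, H, B, E, A, D, C, F, I]
After 11 (swap(8, 6)): [G, H, B, E, A, D, I, F, C]
After 12 (reverse(4, 8)): [G, H, B, E, C, F, I, D, A]
After 13 (reverse(6, 8)): [G, H, B, E, C, F, A, D, I]
After 14 (swap(6, 1)): [G, A, B, E, C, F, H, D, I]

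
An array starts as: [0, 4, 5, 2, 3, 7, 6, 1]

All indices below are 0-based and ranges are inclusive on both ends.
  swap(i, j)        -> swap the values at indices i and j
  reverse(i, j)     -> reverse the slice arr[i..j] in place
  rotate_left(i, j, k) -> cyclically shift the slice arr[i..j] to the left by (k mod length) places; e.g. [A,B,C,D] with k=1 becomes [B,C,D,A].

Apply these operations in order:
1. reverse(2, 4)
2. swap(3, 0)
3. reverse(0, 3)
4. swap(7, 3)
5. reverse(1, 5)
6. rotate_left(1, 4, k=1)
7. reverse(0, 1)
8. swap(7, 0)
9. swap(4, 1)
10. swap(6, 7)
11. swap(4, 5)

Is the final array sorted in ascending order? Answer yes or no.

After 1 (reverse(2, 4)): [0, 4, 3, 2, 5, 7, 6, 1]
After 2 (swap(3, 0)): [2, 4, 3, 0, 5, 7, 6, 1]
After 3 (reverse(0, 3)): [0, 3, 4, 2, 5, 7, 6, 1]
After 4 (swap(7, 3)): [0, 3, 4, 1, 5, 7, 6, 2]
After 5 (reverse(1, 5)): [0, 7, 5, 1, 4, 3, 6, 2]
After 6 (rotate_left(1, 4, k=1)): [0, 5, 1, 4, 7, 3, 6, 2]
After 7 (reverse(0, 1)): [5, 0, 1, 4, 7, 3, 6, 2]
After 8 (swap(7, 0)): [2, 0, 1, 4, 7, 3, 6, 5]
After 9 (swap(4, 1)): [2, 7, 1, 4, 0, 3, 6, 5]
After 10 (swap(6, 7)): [2, 7, 1, 4, 0, 3, 5, 6]
After 11 (swap(4, 5)): [2, 7, 1, 4, 3, 0, 5, 6]

Answer: no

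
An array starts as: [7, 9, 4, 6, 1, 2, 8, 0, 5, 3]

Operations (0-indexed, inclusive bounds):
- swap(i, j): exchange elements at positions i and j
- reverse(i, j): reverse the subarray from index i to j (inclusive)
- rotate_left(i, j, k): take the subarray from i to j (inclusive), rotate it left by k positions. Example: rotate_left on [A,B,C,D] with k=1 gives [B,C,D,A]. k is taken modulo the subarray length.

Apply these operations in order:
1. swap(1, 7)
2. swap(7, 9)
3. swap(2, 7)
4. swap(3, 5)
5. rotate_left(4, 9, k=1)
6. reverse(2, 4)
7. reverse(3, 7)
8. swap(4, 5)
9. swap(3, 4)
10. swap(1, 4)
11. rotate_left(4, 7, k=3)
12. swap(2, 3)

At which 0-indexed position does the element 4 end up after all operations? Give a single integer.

Answer: 6

Derivation:
After 1 (swap(1, 7)): [7, 0, 4, 6, 1, 2, 8, 9, 5, 3]
After 2 (swap(7, 9)): [7, 0, 4, 6, 1, 2, 8, 3, 5, 9]
After 3 (swap(2, 7)): [7, 0, 3, 6, 1, 2, 8, 4, 5, 9]
After 4 (swap(3, 5)): [7, 0, 3, 2, 1, 6, 8, 4, 5, 9]
After 5 (rotate_left(4, 9, k=1)): [7, 0, 3, 2, 6, 8, 4, 5, 9, 1]
After 6 (reverse(2, 4)): [7, 0, 6, 2, 3, 8, 4, 5, 9, 1]
After 7 (reverse(3, 7)): [7, 0, 6, 5, 4, 8, 3, 2, 9, 1]
After 8 (swap(4, 5)): [7, 0, 6, 5, 8, 4, 3, 2, 9, 1]
After 9 (swap(3, 4)): [7, 0, 6, 8, 5, 4, 3, 2, 9, 1]
After 10 (swap(1, 4)): [7, 5, 6, 8, 0, 4, 3, 2, 9, 1]
After 11 (rotate_left(4, 7, k=3)): [7, 5, 6, 8, 2, 0, 4, 3, 9, 1]
After 12 (swap(2, 3)): [7, 5, 8, 6, 2, 0, 4, 3, 9, 1]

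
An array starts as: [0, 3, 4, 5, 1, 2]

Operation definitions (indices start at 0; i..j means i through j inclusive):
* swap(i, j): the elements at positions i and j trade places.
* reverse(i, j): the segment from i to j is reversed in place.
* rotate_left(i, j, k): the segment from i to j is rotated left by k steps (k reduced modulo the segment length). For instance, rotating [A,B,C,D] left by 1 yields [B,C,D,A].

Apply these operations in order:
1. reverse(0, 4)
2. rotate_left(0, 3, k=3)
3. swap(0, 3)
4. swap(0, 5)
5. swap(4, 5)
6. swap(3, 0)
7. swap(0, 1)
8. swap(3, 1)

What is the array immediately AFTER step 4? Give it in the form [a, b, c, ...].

Answer: [2, 1, 5, 3, 0, 4]

Derivation:
After 1 (reverse(0, 4)): [1, 5, 4, 3, 0, 2]
After 2 (rotate_left(0, 3, k=3)): [3, 1, 5, 4, 0, 2]
After 3 (swap(0, 3)): [4, 1, 5, 3, 0, 2]
After 4 (swap(0, 5)): [2, 1, 5, 3, 0, 4]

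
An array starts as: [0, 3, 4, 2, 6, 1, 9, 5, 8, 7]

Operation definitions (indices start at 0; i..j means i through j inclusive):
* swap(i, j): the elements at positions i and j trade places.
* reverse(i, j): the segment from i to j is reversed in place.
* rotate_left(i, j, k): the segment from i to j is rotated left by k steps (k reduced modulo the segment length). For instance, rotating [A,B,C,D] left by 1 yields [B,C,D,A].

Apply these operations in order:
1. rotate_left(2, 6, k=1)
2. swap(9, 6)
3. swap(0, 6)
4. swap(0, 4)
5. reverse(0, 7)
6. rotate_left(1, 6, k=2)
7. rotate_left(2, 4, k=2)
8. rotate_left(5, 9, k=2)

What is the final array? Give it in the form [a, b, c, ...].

After 1 (rotate_left(2, 6, k=1)): [0, 3, 2, 6, 1, 9, 4, 5, 8, 7]
After 2 (swap(9, 6)): [0, 3, 2, 6, 1, 9, 7, 5, 8, 4]
After 3 (swap(0, 6)): [7, 3, 2, 6, 1, 9, 0, 5, 8, 4]
After 4 (swap(0, 4)): [1, 3, 2, 6, 7, 9, 0, 5, 8, 4]
After 5 (reverse(0, 7)): [5, 0, 9, 7, 6, 2, 3, 1, 8, 4]
After 6 (rotate_left(1, 6, k=2)): [5, 7, 6, 2, 3, 0, 9, 1, 8, 4]
After 7 (rotate_left(2, 4, k=2)): [5, 7, 3, 6, 2, 0, 9, 1, 8, 4]
After 8 (rotate_left(5, 9, k=2)): [5, 7, 3, 6, 2, 1, 8, 4, 0, 9]

Answer: [5, 7, 3, 6, 2, 1, 8, 4, 0, 9]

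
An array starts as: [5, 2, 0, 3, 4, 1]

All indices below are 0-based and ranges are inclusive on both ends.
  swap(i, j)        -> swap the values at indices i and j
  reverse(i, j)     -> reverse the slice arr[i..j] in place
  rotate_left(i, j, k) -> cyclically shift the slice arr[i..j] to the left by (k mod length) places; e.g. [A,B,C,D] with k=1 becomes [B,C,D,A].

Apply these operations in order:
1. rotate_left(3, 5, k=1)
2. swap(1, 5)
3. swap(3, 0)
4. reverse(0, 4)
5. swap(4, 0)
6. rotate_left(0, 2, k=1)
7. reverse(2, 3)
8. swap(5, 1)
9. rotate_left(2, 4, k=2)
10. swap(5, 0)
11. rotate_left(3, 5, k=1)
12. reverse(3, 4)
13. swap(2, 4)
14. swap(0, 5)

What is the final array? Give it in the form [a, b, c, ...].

After 1 (rotate_left(3, 5, k=1)): [5, 2, 0, 4, 1, 3]
After 2 (swap(1, 5)): [5, 3, 0, 4, 1, 2]
After 3 (swap(3, 0)): [4, 3, 0, 5, 1, 2]
After 4 (reverse(0, 4)): [1, 5, 0, 3, 4, 2]
After 5 (swap(4, 0)): [4, 5, 0, 3, 1, 2]
After 6 (rotate_left(0, 2, k=1)): [5, 0, 4, 3, 1, 2]
After 7 (reverse(2, 3)): [5, 0, 3, 4, 1, 2]
After 8 (swap(5, 1)): [5, 2, 3, 4, 1, 0]
After 9 (rotate_left(2, 4, k=2)): [5, 2, 1, 3, 4, 0]
After 10 (swap(5, 0)): [0, 2, 1, 3, 4, 5]
After 11 (rotate_left(3, 5, k=1)): [0, 2, 1, 4, 5, 3]
After 12 (reverse(3, 4)): [0, 2, 1, 5, 4, 3]
After 13 (swap(2, 4)): [0, 2, 4, 5, 1, 3]
After 14 (swap(0, 5)): [3, 2, 4, 5, 1, 0]

Answer: [3, 2, 4, 5, 1, 0]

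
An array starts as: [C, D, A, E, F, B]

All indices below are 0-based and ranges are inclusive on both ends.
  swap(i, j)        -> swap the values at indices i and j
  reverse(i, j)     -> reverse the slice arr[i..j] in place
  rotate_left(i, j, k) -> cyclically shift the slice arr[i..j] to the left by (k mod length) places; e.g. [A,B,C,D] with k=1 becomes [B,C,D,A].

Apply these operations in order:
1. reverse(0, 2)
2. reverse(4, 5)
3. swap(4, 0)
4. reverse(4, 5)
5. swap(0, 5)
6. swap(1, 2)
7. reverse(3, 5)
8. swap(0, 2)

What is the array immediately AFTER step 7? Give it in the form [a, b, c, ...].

After 1 (reverse(0, 2)): [A, D, C, E, F, B]
After 2 (reverse(4, 5)): [A, D, C, E, B, F]
After 3 (swap(4, 0)): [B, D, C, E, A, F]
After 4 (reverse(4, 5)): [B, D, C, E, F, A]
After 5 (swap(0, 5)): [A, D, C, E, F, B]
After 6 (swap(1, 2)): [A, C, D, E, F, B]
After 7 (reverse(3, 5)): [A, C, D, B, F, E]

Answer: [A, C, D, B, F, E]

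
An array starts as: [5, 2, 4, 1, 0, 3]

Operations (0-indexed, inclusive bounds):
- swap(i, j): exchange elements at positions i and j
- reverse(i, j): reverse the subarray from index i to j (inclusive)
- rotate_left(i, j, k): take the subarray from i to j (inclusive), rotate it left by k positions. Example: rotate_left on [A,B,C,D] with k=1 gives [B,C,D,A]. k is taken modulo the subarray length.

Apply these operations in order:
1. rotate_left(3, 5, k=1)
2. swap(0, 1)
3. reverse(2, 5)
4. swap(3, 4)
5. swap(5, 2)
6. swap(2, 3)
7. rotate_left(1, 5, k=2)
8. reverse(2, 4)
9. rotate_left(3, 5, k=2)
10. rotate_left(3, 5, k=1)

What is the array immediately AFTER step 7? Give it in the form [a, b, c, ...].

Answer: [2, 4, 3, 1, 5, 0]

Derivation:
After 1 (rotate_left(3, 5, k=1)): [5, 2, 4, 0, 3, 1]
After 2 (swap(0, 1)): [2, 5, 4, 0, 3, 1]
After 3 (reverse(2, 5)): [2, 5, 1, 3, 0, 4]
After 4 (swap(3, 4)): [2, 5, 1, 0, 3, 4]
After 5 (swap(5, 2)): [2, 5, 4, 0, 3, 1]
After 6 (swap(2, 3)): [2, 5, 0, 4, 3, 1]
After 7 (rotate_left(1, 5, k=2)): [2, 4, 3, 1, 5, 0]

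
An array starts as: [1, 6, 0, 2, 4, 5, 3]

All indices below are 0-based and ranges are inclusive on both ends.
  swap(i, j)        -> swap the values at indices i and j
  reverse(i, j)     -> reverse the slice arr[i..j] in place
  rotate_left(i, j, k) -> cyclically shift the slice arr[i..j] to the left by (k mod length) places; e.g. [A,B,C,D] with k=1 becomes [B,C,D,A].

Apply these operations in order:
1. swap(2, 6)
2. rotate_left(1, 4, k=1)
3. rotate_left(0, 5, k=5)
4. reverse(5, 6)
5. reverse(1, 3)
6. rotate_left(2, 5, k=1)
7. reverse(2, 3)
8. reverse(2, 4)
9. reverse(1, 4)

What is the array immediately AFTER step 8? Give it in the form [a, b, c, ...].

After 1 (swap(2, 6)): [1, 6, 3, 2, 4, 5, 0]
After 2 (rotate_left(1, 4, k=1)): [1, 3, 2, 4, 6, 5, 0]
After 3 (rotate_left(0, 5, k=5)): [5, 1, 3, 2, 4, 6, 0]
After 4 (reverse(5, 6)): [5, 1, 3, 2, 4, 0, 6]
After 5 (reverse(1, 3)): [5, 2, 3, 1, 4, 0, 6]
After 6 (rotate_left(2, 5, k=1)): [5, 2, 1, 4, 0, 3, 6]
After 7 (reverse(2, 3)): [5, 2, 4, 1, 0, 3, 6]
After 8 (reverse(2, 4)): [5, 2, 0, 1, 4, 3, 6]

Answer: [5, 2, 0, 1, 4, 3, 6]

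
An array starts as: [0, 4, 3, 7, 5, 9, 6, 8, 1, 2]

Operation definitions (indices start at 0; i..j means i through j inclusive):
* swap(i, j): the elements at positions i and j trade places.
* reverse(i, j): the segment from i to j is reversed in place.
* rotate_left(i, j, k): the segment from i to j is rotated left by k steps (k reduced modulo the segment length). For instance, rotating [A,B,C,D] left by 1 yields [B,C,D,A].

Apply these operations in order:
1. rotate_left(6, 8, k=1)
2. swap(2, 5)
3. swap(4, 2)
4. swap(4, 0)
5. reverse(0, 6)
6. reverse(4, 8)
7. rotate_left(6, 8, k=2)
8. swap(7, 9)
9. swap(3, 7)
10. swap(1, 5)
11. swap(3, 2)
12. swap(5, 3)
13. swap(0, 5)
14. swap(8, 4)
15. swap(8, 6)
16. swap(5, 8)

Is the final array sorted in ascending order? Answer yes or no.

Answer: yes

Derivation:
After 1 (rotate_left(6, 8, k=1)): [0, 4, 3, 7, 5, 9, 8, 1, 6, 2]
After 2 (swap(2, 5)): [0, 4, 9, 7, 5, 3, 8, 1, 6, 2]
After 3 (swap(4, 2)): [0, 4, 5, 7, 9, 3, 8, 1, 6, 2]
After 4 (swap(4, 0)): [9, 4, 5, 7, 0, 3, 8, 1, 6, 2]
After 5 (reverse(0, 6)): [8, 3, 0, 7, 5, 4, 9, 1, 6, 2]
After 6 (reverse(4, 8)): [8, 3, 0, 7, 6, 1, 9, 4, 5, 2]
After 7 (rotate_left(6, 8, k=2)): [8, 3, 0, 7, 6, 1, 5, 9, 4, 2]
After 8 (swap(7, 9)): [8, 3, 0, 7, 6, 1, 5, 2, 4, 9]
After 9 (swap(3, 7)): [8, 3, 0, 2, 6, 1, 5, 7, 4, 9]
After 10 (swap(1, 5)): [8, 1, 0, 2, 6, 3, 5, 7, 4, 9]
After 11 (swap(3, 2)): [8, 1, 2, 0, 6, 3, 5, 7, 4, 9]
After 12 (swap(5, 3)): [8, 1, 2, 3, 6, 0, 5, 7, 4, 9]
After 13 (swap(0, 5)): [0, 1, 2, 3, 6, 8, 5, 7, 4, 9]
After 14 (swap(8, 4)): [0, 1, 2, 3, 4, 8, 5, 7, 6, 9]
After 15 (swap(8, 6)): [0, 1, 2, 3, 4, 8, 6, 7, 5, 9]
After 16 (swap(5, 8)): [0, 1, 2, 3, 4, 5, 6, 7, 8, 9]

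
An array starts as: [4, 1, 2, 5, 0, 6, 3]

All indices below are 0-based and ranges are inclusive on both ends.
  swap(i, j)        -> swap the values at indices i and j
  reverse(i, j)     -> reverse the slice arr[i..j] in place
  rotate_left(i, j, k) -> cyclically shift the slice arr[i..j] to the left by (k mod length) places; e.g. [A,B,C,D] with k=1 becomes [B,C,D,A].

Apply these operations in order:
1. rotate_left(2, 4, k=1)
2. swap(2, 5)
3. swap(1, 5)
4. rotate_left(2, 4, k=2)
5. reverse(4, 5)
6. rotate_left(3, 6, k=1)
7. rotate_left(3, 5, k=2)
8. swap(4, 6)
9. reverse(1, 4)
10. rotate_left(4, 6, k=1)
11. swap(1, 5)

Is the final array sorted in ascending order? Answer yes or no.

After 1 (rotate_left(2, 4, k=1)): [4, 1, 5, 0, 2, 6, 3]
After 2 (swap(2, 5)): [4, 1, 6, 0, 2, 5, 3]
After 3 (swap(1, 5)): [4, 5, 6, 0, 2, 1, 3]
After 4 (rotate_left(2, 4, k=2)): [4, 5, 2, 6, 0, 1, 3]
After 5 (reverse(4, 5)): [4, 5, 2, 6, 1, 0, 3]
After 6 (rotate_left(3, 6, k=1)): [4, 5, 2, 1, 0, 3, 6]
After 7 (rotate_left(3, 5, k=2)): [4, 5, 2, 3, 1, 0, 6]
After 8 (swap(4, 6)): [4, 5, 2, 3, 6, 0, 1]
After 9 (reverse(1, 4)): [4, 6, 3, 2, 5, 0, 1]
After 10 (rotate_left(4, 6, k=1)): [4, 6, 3, 2, 0, 1, 5]
After 11 (swap(1, 5)): [4, 1, 3, 2, 0, 6, 5]

Answer: no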